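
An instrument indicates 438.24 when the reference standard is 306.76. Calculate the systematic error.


Systematic error = measured - true
= 438.24 - 306.76
= 131.4800

131.4800


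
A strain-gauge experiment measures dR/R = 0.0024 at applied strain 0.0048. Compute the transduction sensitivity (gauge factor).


GF = (dR/R) / epsilon
= 0.0024 / 0.0048
= 0.5000

0.5000


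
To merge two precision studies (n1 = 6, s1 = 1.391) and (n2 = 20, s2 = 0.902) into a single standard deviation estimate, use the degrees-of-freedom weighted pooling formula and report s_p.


s_p = sqrt(((n1-1)*s1^2 + (n2-1)*s2^2) / (n1+n2-2))
numerator = (6-1)*1.391^2 + (20-1)*0.902^2 = 9.674405 + 15.458476 = 25.132881
denominator = 6 + 20 - 2 = 24
s_p^2 = 25.132881 / 24 = 1.0472034
s_p = sqrt(1.0472034) = 1.0233

1.0233


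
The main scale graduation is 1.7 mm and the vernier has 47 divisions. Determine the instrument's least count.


LC = MSD / n_div
= 1.7 / 47
= 0.0362

0.0362


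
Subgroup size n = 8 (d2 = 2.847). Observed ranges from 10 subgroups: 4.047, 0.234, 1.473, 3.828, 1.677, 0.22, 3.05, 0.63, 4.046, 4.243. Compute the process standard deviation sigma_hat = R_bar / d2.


R_bar = (4.047 + 0.234 + 1.473 + 3.828 + 1.677 + 0.22 + 3.05 + 0.63 + 4.046 + 4.243) / 10
R_bar = 23.448 / 10 = 2.3448
sigma_hat = R_bar / d2 = 2.3448 / 2.847 = 0.8236

0.8236


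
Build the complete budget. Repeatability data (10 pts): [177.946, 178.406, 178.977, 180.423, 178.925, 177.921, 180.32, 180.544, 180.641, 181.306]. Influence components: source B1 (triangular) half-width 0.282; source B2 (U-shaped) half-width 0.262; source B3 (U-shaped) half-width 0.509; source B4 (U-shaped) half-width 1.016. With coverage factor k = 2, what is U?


mean = (177.946 + 178.406 + 178.977 + 180.423 + 178.925 + 177.921 + 180.32 + 180.544 + 180.641 + 181.306) / 10 = 179.5409
s = sqrt(sum((x - mean)^2)/(n-1)) = 1.241424
u_A = s / sqrt(n) = 1.241424 / sqrt(10) = 0.39257274
u_B1 = 0.282 / sqrt(6) = 0.11512602
u_B2 = 0.262 / sqrt(2) = 0.18526198
u_B3 = 0.509 / sqrt(2) = 0.35991735
u_B4 = 1.016 / sqrt(2) = 0.71842049
uc = sqrt(0.39257274^2 + 0.11512602^2 + 0.18526198^2 + 0.35991735^2 + 0.71842049^2) = 0.92052043
U = k * uc = 2 * 0.92052043
U = 1.8410

1.8410


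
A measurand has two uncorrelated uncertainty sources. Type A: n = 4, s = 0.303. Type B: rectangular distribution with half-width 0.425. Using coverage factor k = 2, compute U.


u_A = s / sqrt(n) = 0.303 / sqrt(4) = 0.1515
u_B = half_width / sqrt(3) = 0.425 / sqrt(3) = 0.24537386
uc = sqrt(u_A^2 + u_B^2) = sqrt(0.1515^2 + 0.24537386^2) = 0.28837576
U = k * uc = 2 * 0.28837576
U = 0.5768

0.5768


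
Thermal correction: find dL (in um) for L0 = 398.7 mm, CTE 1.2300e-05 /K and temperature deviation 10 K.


dL = L * alpha * dT
= 398.7 * 1.2300e-05 * 10
= 0.0490401 mm
dL_um = 0.0490401 * 1000 = 49.0401 um

49.0401


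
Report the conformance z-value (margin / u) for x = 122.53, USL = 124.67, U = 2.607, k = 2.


u = U / k = 2.607 / 2 = 1.3035
margin = |USL - x| = |124.67 - 122.53| = 2.14
z = margin / u = 2.14 / 1.3035
z = 1.6417

1.6417


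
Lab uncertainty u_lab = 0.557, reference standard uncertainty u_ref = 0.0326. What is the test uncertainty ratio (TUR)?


TUR = u_lab / u_ref
= 0.557 / 0.0326
= 17.0859

17.0859


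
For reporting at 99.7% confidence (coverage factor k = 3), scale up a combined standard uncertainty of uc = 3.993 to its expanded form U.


U = k * uc
U = 3 * 3.993
U = 11.9790

11.9790


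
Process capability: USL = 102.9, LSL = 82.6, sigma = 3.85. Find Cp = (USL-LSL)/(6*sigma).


Cp = (USL - LSL) / (6 * sigma)
= (102.9 - 82.6) / (6 * 3.85)
= 20.3000 / 23.1000
= 0.8788

0.8788


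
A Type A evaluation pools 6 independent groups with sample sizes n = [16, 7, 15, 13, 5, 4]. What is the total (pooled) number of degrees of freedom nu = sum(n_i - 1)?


nu = sum_i (n_i - 1)
nu = ((16 - 1) + (7 - 1) + (15 - 1) + (13 - 1) + (5 - 1) + (4 - 1))
nu = 15 + 6 + 14 + 12 + 4 + 3
nu = 54

54


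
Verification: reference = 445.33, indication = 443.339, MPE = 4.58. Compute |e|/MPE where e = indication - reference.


e = indication - reference = 443.339 - 445.33 = -1.9910
|e| = 1.9910
ratio = |e| / MPE = 1.9910 / 4.58
ratio = 0.4347

0.4347


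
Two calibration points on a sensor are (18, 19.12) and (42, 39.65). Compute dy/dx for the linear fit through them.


slope = (y2 - y1) / (x2 - x1)
= (39.65 - 19.12) / (42 - 18)
= 20.5300 / 24
= 0.8554

0.8554


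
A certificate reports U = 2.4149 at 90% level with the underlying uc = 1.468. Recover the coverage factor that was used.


k = U / uc
k = 2.4149 / 1.468
k = 1.645

1.645


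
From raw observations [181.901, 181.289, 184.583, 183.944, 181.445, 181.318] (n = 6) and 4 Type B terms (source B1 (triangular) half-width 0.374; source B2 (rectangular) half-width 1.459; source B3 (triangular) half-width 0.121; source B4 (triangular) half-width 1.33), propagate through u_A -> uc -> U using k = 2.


mean = (181.901 + 181.289 + 184.583 + 183.944 + 181.445 + 181.318) / 6 = 182.4133333
s = sqrt(sum((x - mean)^2)/(n-1)) = 1.4638599
u_A = s / sqrt(n) = 1.4638599 / sqrt(6) = 0.5976183
u_B1 = 0.374 / sqrt(6) = 0.15268486
u_B2 = 1.459 / sqrt(3) = 0.84235404
u_B3 = 0.121 / sqrt(6) = 0.049398043
u_B4 = 1.33 / sqrt(6) = 0.54297023
uc = sqrt(0.5976183^2 + 0.15268486^2 + 0.84235404^2 + 0.049398043^2 + 0.54297023^2) = 1.1778274
U = k * uc = 2 * 1.1778274
U = 2.3557

2.3557


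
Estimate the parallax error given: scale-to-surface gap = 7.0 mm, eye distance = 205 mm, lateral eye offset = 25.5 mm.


error = h * offset / d
= 7.0 * 25.5 / 205
= 0.8707

0.8707


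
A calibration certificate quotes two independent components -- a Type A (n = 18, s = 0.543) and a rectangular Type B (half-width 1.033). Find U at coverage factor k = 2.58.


u_A = s / sqrt(n) = 0.543 / sqrt(18) = 0.12798633
u_B = half_width / sqrt(3) = 1.033 / sqrt(3) = 0.59640283
uc = sqrt(u_A^2 + u_B^2) = sqrt(0.12798633^2 + 0.59640283^2) = 0.60998101
U = k * uc = 2.58 * 0.60998101
U = 1.5738

1.5738


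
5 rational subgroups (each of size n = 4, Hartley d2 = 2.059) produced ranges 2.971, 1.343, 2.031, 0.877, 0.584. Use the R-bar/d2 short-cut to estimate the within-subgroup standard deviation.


R_bar = (2.971 + 1.343 + 2.031 + 0.877 + 0.584) / 5
R_bar = 7.806 / 5 = 1.5612
sigma_hat = R_bar / d2 = 1.5612 / 2.059 = 0.7582

0.7582


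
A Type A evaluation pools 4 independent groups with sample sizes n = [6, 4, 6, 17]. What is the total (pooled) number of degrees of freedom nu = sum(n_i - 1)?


nu = sum_i (n_i - 1)
nu = ((6 - 1) + (4 - 1) + (6 - 1) + (17 - 1))
nu = 5 + 3 + 5 + 16
nu = 29

29


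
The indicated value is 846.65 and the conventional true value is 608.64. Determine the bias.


Systematic error = measured - true
= 846.65 - 608.64
= 238.0100

238.0100


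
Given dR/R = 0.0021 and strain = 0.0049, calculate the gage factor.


GF = (dR/R) / epsilon
= 0.0021 / 0.0049
= 0.4286

0.4286


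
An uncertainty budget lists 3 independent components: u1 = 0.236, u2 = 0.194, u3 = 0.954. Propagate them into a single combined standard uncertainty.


uc = sqrt(0.236^2 + 0.194^2 + 0.954^2)
uc = sqrt(1.003448)
uc = 1.0017

1.0017


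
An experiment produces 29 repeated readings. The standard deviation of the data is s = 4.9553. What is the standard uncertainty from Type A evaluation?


u_A = s / sqrt(n)
u_A = 4.9553 / sqrt(29)
u_A = 4.9553 / 5.3851648
u_A = 0.9202

0.9202


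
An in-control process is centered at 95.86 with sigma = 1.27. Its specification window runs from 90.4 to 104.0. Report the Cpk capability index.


Cpu = (USL - mean) / (3*sigma) = (104.0 - 95.86) / (3*1.27) = 2.1365
Cpl = (mean - LSL) / (3*sigma) = (95.86 - 90.4) / (3*1.27) = 1.4331
Cpk = min(Cpu, Cpl) = 1.4331

1.4331


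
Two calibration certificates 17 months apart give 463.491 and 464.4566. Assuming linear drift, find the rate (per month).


rate = (v2 - v1) / months
= (464.4566 - 463.491) / 17
= 0.9656 / 17
= 0.0568

0.0568


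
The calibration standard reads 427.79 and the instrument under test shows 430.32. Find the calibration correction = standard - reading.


Correction = standard - reading
= 427.79 - 430.32
= -2.5300

-2.5300


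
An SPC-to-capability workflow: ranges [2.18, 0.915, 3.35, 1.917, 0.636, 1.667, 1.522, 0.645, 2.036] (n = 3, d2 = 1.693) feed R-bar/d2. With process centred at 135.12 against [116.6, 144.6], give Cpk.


R_bar = (2.18 + 0.915 + 3.35 + 1.917 + 0.636 + 1.667 + 1.522 + 0.645 + 2.036) / 9 = 1.652
sigma = R_bar / d2 = 1.652 / 1.693 = 0.97578263
Cp = (USL - LSL)/(6*sigma) = (144.6 - 116.6)/(6*0.97578263) = 4.7825
Cpu = (144.6 - 135.12)/(3*0.97578263) = 3.2384
Cpl = (135.12 - 116.6)/(3*0.97578263) = 6.3265
Cpk = min(Cpu, Cpl) = 3.2384

3.2384


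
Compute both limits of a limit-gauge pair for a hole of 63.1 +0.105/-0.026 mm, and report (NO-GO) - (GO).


GO = nominal - lower_tol (smallest hole = maximum material condition)
GO = 63.1 - 0.026 = 63.074
NO-GO = nominal + upper_tol (largest hole = least material condition)
NO-GO = 63.1 + 0.105 = 63.205
spread = NO-GO - GO = 63.205 - 63.074 = 0.1310

0.1310


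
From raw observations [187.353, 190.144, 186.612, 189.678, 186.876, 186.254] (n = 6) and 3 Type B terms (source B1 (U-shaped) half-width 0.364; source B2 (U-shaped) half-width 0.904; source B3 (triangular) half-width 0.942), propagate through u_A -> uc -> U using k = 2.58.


mean = (187.353 + 190.144 + 186.612 + 189.678 + 186.876 + 186.254) / 6 = 187.8195
s = sqrt(sum((x - mean)^2)/(n-1)) = 1.6657721
u_A = s / sqrt(n) = 1.6657721 / sqrt(6) = 0.68004861
u_B1 = 0.364 / sqrt(2) = 0.25738687
u_B2 = 0.904 / sqrt(2) = 0.63922453
u_B3 = 0.942 / sqrt(6) = 0.38456989
uc = sqrt(0.68004861^2 + 0.25738687^2 + 0.63922453^2 + 0.38456989^2) = 1.0417371
U = k * uc = 2.58 * 1.0417371
U = 2.6877

2.6877


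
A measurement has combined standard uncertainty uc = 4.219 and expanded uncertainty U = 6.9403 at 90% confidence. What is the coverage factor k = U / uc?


k = U / uc
k = 6.9403 / 4.219
k = 1.645

1.645


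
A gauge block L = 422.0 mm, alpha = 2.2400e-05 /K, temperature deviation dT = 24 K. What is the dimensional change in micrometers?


dL = L * alpha * dT
= 422.0 * 2.2400e-05 * 24
= 0.2268672 mm
dL_um = 0.2268672 * 1000 = 226.8672 um

226.8672


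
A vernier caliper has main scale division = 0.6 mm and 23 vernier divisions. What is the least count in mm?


LC = MSD / n_div
= 0.6 / 23
= 0.0261

0.0261


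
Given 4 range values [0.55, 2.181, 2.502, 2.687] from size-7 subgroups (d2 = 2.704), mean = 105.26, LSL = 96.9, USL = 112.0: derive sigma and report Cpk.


R_bar = (0.55 + 2.181 + 2.502 + 2.687) / 4 = 1.98
sigma = R_bar / d2 = 1.98 / 2.704 = 0.73224852
Cp = (USL - LSL)/(6*sigma) = (112.0 - 96.9)/(6*0.73224852) = 3.4369
Cpu = (112.0 - 105.26)/(3*0.73224852) = 3.0682
Cpl = (105.26 - 96.9)/(3*0.73224852) = 3.8056
Cpk = min(Cpu, Cpl) = 3.0682

3.0682


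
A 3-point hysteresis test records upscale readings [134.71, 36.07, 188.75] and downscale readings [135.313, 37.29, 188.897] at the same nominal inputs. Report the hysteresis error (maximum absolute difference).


|134.71 - 135.313| = 0.6030
|36.07 - 37.29| = 1.2200
|188.75 - 188.897| = 0.1470
hysteresis = max(diffs) = 1.2200

1.2200


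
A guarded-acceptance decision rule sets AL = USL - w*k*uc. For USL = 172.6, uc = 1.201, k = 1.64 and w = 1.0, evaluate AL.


U = k * uc = 1.64 * 1.201 = 1.96964
guard band g = w * U = 1.0 * 1.96964 = 1.96964
AL = USL - g = 172.6 - 1.96964
AL = 170.6304

170.6304


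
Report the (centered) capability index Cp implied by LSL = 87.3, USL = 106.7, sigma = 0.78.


Cp = (USL - LSL) / (6 * sigma)
= (106.7 - 87.3) / (6 * 0.78)
= 19.4000 / 4.6800
= 4.1453

4.1453


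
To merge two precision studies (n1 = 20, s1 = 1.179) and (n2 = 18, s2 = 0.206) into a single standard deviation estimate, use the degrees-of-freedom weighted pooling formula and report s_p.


s_p = sqrt(((n1-1)*s1^2 + (n2-1)*s2^2) / (n1+n2-2))
numerator = (20-1)*1.179^2 + (18-1)*0.206^2 = 26.410779 + 0.721412 = 27.132191
denominator = 20 + 18 - 2 = 36
s_p^2 = 27.132191 / 36 = 0.75367197
s_p = sqrt(0.75367197) = 0.8681

0.8681


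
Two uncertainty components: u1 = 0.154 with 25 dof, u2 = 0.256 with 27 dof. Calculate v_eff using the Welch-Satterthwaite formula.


uc = sqrt(u1^2 + u2^2) = sqrt(0.154^2 + 0.256^2) = 0.29875073
v_eff = uc^4 / (u1^4/v1 + u2^4/v2)
= 0.29875073^4 / (0.154^4/25 + 0.256^4/27)
= 0.0079659193 / 0.00018157081
v_eff = 43.8722

43.8722


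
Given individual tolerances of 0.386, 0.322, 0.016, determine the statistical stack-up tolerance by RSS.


RSS = sqrt(0.386^2 + 0.322^2 + 0.016^2)
= sqrt(0.252936)
= 0.5029

0.5029


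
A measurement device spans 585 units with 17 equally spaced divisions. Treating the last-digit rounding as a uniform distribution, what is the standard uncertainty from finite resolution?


resolution = range / divisions
resolution = 585 / 17 = 34.411765
u_res = resolution / (2*sqrt(3))
u_res = 34.411765 / 3.4641016
u_res = 9.9338

9.9338


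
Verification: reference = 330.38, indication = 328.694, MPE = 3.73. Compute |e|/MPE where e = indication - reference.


e = indication - reference = 328.694 - 330.38 = -1.6860
|e| = 1.6860
ratio = |e| / MPE = 1.6860 / 3.73
ratio = 0.4520

0.4520


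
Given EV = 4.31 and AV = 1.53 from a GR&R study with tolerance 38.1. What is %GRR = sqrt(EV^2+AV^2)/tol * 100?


GRR = sqrt(EV^2 + AV^2) = sqrt(4.31^2 + 1.53^2) = 4.5735107
%GRR = GRR / tol * 100 = 4.5735107 / 38.1 * 100
%GRR = 12.0040

12.0040


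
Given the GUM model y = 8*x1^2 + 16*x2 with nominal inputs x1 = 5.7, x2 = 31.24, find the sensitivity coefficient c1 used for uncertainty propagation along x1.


y = 8*x1^2 + 16*x2
dy/dx1 = 2*8*x1
Evaluate at x1 = 5.7: c1 = 16 * 5.7
c1 = 91.2000

91.2000


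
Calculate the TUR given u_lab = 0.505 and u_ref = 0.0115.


TUR = u_lab / u_ref
= 0.505 / 0.0115
= 43.9130

43.9130


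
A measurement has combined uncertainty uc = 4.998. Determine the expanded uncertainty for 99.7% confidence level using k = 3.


U = k * uc
U = 3 * 4.998
U = 14.9940

14.9940


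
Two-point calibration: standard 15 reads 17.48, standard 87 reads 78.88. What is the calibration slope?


slope = (y2 - y1) / (x2 - x1)
= (78.88 - 17.48) / (87 - 15)
= 61.4000 / 72
= 0.8528

0.8528


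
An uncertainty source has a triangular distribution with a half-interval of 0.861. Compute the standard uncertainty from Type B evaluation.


u_B = half_width / sqrt(6)
u_B = 0.861 / 2.4494897
u_B = 0.3515

0.3515


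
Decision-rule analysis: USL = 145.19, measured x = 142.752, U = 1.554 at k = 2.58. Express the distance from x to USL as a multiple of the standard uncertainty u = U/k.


u = U / k = 1.554 / 2.58 = 0.60232558
margin = |USL - x| = |145.19 - 142.752| = 2.438
z = margin / u = 2.438 / 0.60232558
z = 4.0476

4.0476


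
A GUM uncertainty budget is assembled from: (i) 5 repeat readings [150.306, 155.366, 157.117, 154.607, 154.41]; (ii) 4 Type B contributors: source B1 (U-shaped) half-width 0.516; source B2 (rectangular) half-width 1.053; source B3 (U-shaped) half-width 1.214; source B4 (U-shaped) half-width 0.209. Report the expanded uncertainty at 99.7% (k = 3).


mean = (150.306 + 155.366 + 157.117 + 154.607 + 154.41) / 5 = 154.3612
s = sqrt(sum((x - mean)^2)/(n-1)) = 2.5055689
u_A = s / sqrt(n) = 2.5055689 / sqrt(5) = 1.1205245
u_B1 = 0.516 / sqrt(2) = 0.3648671
u_B2 = 1.053 / sqrt(3) = 0.60794983
u_B3 = 1.214 / sqrt(2) = 0.85842763
u_B4 = 0.209 / sqrt(2) = 0.14778532
uc = sqrt(1.1205245^2 + 0.3648671^2 + 0.60794983^2 + 0.85842763^2 + 0.14778532^2) = 1.5865197
U = k * uc = 3 * 1.5865197
U = 4.7596

4.7596


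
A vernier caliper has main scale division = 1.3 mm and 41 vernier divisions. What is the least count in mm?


LC = MSD / n_div
= 1.3 / 41
= 0.0317

0.0317


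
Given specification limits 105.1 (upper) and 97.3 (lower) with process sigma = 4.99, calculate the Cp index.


Cp = (USL - LSL) / (6 * sigma)
= (105.1 - 97.3) / (6 * 4.99)
= 7.8000 / 29.9400
= 0.2605

0.2605


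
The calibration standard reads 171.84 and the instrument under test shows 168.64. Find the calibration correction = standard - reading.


Correction = standard - reading
= 171.84 - 168.64
= 3.2000

3.2000


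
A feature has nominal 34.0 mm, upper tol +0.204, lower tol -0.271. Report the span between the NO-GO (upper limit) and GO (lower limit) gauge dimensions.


GO = nominal - lower_tol (smallest hole = maximum material condition)
GO = 34.0 - 0.271 = 33.729
NO-GO = nominal + upper_tol (largest hole = least material condition)
NO-GO = 34.0 + 0.204 = 34.204
spread = NO-GO - GO = 34.204 - 33.729 = 0.4750

0.4750


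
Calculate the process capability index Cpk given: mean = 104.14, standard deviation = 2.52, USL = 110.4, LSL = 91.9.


Cpu = (USL - mean) / (3*sigma) = (110.4 - 104.14) / (3*2.52) = 0.8280
Cpl = (mean - LSL) / (3*sigma) = (104.14 - 91.9) / (3*2.52) = 1.6190
Cpk = min(Cpu, Cpl) = 0.8280

0.8280


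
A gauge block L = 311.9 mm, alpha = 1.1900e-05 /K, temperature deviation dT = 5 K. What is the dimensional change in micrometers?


dL = L * alpha * dT
= 311.9 * 1.1900e-05 * 5
= 0.0185580 mm
dL_um = 0.0185580 * 1000 = 18.5580 um

18.5580


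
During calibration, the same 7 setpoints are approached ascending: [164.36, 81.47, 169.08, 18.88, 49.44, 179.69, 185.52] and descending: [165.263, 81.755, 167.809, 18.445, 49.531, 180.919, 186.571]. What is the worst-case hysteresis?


|164.36 - 165.263| = 0.9030
|81.47 - 81.755| = 0.2850
|169.08 - 167.809| = 1.2710
|18.88 - 18.445| = 0.4350
|49.44 - 49.531| = 0.0910
|179.69 - 180.919| = 1.2290
|185.52 - 186.571| = 1.0510
hysteresis = max(diffs) = 1.2710

1.2710


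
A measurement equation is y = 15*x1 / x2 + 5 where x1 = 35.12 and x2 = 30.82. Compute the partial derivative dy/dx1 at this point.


y = 15*x1 / x2 + 5
dy/dx1 = 15/x2
Evaluate at x2 = 30.82: c1 = 15 / 30.82
c1 = 0.4867

0.4867


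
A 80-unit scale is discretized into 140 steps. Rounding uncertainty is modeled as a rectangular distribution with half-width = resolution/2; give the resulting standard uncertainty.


resolution = range / divisions
resolution = 80 / 140 = 0.57142857
u_res = resolution / (2*sqrt(3))
u_res = 0.57142857 / 3.4641016
u_res = 0.1650

0.1650


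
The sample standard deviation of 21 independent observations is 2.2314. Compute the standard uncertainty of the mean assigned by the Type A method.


u_A = s / sqrt(n)
u_A = 2.2314 / sqrt(21)
u_A = 2.2314 / 4.5825757
u_A = 0.4869

0.4869


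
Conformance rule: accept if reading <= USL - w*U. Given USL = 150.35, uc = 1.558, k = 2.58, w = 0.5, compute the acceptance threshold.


U = k * uc = 2.58 * 1.558 = 4.01964
guard band g = w * U = 0.5 * 4.01964 = 2.00982
AL = USL - g = 150.35 - 2.00982
AL = 148.3402

148.3402


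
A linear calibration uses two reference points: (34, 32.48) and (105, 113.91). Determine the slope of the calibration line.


slope = (y2 - y1) / (x2 - x1)
= (113.91 - 32.48) / (105 - 34)
= 81.4300 / 71
= 1.1469

1.1469


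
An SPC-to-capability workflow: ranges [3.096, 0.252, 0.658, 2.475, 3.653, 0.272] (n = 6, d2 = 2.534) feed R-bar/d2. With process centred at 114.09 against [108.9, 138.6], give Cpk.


R_bar = (3.096 + 0.252 + 0.658 + 2.475 + 3.653 + 0.272) / 6 = 1.7343333
sigma = R_bar / d2 = 1.7343333 / 2.534 = 0.68442514
Cp = (USL - LSL)/(6*sigma) = (138.6 - 108.9)/(6*0.68442514) = 7.2323
Cpu = (138.6 - 114.09)/(3*0.68442514) = 11.9370
Cpl = (114.09 - 108.9)/(3*0.68442514) = 2.5277
Cpk = min(Cpu, Cpl) = 2.5277

2.5277


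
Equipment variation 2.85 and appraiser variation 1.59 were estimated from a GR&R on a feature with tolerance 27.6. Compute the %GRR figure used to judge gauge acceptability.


GRR = sqrt(EV^2 + AV^2) = sqrt(2.85^2 + 1.59^2) = 3.2635257
%GRR = GRR / tol * 100 = 3.2635257 / 27.6 * 100
%GRR = 11.8244

11.8244


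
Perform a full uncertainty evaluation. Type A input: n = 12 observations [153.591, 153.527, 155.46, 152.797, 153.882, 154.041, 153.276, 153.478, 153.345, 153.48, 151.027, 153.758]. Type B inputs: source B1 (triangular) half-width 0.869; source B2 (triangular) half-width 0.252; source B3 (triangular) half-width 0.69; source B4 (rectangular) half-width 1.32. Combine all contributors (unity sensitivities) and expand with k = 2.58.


mean = (153.591 + 153.527 + 155.46 + 152.797 + 153.882 + 154.041 + 153.276 + 153.478 + 153.345 + 153.48 + 151.027 + 153.758) / 12 = 153.4718333
s = sqrt(sum((x - mean)^2)/(n-1)) = 1.0014209
u_A = s / sqrt(n) = 1.0014209 / sqrt(12) = 0.28908531
u_B1 = 0.869 / sqrt(6) = 0.35476776
u_B2 = 0.252 / sqrt(6) = 0.10287857
u_B3 = 0.69 / sqrt(6) = 0.28169132
u_B4 = 1.32 / sqrt(3) = 0.76210236
uc = sqrt(0.28908531^2 + 0.35476776^2 + 0.10287857^2 + 0.28169132^2 + 0.76210236^2) = 0.93817082
U = k * uc = 2.58 * 0.93817082
U = 2.4205

2.4205


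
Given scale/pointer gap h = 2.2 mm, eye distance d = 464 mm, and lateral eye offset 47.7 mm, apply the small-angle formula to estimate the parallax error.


error = h * offset / d
= 2.2 * 47.7 / 464
= 0.2262

0.2262


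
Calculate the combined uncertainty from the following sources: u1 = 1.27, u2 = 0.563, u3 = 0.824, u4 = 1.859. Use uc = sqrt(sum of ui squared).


uc = sqrt(1.27^2 + 0.563^2 + 0.824^2 + 1.859^2)
uc = sqrt(6.064726)
uc = 2.4627

2.4627


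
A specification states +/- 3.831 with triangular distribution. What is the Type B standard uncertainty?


u_B = half_width / sqrt(6)
u_B = 3.831 / 2.4494897
u_B = 1.5640

1.5640


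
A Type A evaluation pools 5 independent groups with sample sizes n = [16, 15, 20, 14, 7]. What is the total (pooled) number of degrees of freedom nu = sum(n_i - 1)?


nu = sum_i (n_i - 1)
nu = ((16 - 1) + (15 - 1) + (20 - 1) + (14 - 1) + (7 - 1))
nu = 15 + 14 + 19 + 13 + 6
nu = 67

67


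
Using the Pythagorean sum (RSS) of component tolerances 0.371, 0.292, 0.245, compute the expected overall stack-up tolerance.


RSS = sqrt(0.371^2 + 0.292^2 + 0.245^2)
= sqrt(0.28293)
= 0.5319

0.5319


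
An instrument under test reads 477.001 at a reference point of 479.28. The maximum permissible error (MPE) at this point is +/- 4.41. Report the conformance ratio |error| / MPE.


e = indication - reference = 477.001 - 479.28 = -2.2790
|e| = 2.2790
ratio = |e| / MPE = 2.2790 / 4.41
ratio = 0.5168

0.5168


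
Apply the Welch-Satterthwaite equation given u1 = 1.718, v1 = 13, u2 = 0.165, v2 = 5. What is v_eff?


uc = sqrt(u1^2 + u2^2) = sqrt(1.718^2 + 0.165^2) = 1.7259053
v_eff = uc^4 / (u1^4/v1 + u2^4/v2)
= 1.7259053^4 / (1.718^4/13 + 0.165^4/5)
= 8.8729462 / 0.67026316
v_eff = 13.2380

13.2380


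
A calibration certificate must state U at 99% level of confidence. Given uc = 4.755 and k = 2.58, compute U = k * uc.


U = k * uc
U = 2.58 * 4.755
U = 12.2679

12.2679


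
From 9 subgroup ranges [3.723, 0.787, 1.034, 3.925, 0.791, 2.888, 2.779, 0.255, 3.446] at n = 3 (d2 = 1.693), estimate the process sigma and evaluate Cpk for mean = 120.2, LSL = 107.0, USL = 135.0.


R_bar = (3.723 + 0.787 + 1.034 + 3.925 + 0.791 + 2.888 + 2.779 + 0.255 + 3.446) / 9 = 2.1808889
sigma = R_bar / d2 = 2.1808889 / 1.693 = 1.2881801
Cp = (USL - LSL)/(6*sigma) = (135.0 - 107.0)/(6*1.2881801) = 3.6227
Cpu = (135.0 - 120.2)/(3*1.2881801) = 3.8297
Cpl = (120.2 - 107.0)/(3*1.2881801) = 3.4157
Cpk = min(Cpu, Cpl) = 3.4157

3.4157


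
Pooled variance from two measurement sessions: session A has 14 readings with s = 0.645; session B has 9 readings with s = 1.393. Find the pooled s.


s_p = sqrt(((n1-1)*s1^2 + (n2-1)*s2^2) / (n1+n2-2))
numerator = (14-1)*0.645^2 + (9-1)*1.393^2 = 5.408325 + 15.523592 = 20.931917
denominator = 14 + 9 - 2 = 21
s_p^2 = 20.931917 / 21 = 0.99675795
s_p = sqrt(0.99675795) = 0.9984

0.9984


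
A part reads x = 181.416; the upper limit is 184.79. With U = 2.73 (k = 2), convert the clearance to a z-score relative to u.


u = U / k = 2.73 / 2 = 1.365
margin = |USL - x| = |184.79 - 181.416| = 3.374
z = margin / u = 3.374 / 1.365
z = 2.4718

2.4718


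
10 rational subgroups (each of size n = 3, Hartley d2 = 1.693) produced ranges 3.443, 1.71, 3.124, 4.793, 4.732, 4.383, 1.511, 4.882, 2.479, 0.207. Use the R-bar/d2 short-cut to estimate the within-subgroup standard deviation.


R_bar = (3.443 + 1.71 + 3.124 + 4.793 + 4.732 + 4.383 + 1.511 + 4.882 + 2.479 + 0.207) / 10
R_bar = 31.264 / 10 = 3.1264
sigma_hat = R_bar / d2 = 3.1264 / 1.693 = 1.8467

1.8467


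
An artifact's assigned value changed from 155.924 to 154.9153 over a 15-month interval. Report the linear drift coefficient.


rate = (v2 - v1) / months
= (154.9153 - 155.924) / 15
= -1.0087 / 15
= -0.0672

-0.0672


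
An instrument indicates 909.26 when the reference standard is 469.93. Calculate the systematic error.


Systematic error = measured - true
= 909.26 - 469.93
= 439.3300

439.3300


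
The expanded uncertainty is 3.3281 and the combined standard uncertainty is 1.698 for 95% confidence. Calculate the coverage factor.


k = U / uc
k = 3.3281 / 1.698
k = 1.96

1.96


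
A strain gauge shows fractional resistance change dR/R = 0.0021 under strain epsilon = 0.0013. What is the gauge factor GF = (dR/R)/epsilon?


GF = (dR/R) / epsilon
= 0.0021 / 0.0013
= 1.6154

1.6154


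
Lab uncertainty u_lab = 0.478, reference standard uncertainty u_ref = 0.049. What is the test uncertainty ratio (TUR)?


TUR = u_lab / u_ref
= 0.478 / 0.049
= 9.7551

9.7551


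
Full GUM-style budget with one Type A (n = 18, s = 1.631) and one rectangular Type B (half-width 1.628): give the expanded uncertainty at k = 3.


u_A = s / sqrt(n) = 1.631 / sqrt(18) = 0.38443039
u_B = half_width / sqrt(3) = 1.628 / sqrt(3) = 0.93992624
uc = sqrt(u_A^2 + u_B^2) = sqrt(0.38443039^2 + 0.93992624^2) = 1.0155038
U = k * uc = 3 * 1.0155038
U = 3.0465

3.0465


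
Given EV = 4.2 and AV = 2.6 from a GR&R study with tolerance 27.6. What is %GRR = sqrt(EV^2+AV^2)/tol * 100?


GRR = sqrt(EV^2 + AV^2) = sqrt(4.2^2 + 2.6^2) = 4.9396356
%GRR = GRR / tol * 100 = 4.9396356 / 27.6 * 100
%GRR = 17.8972

17.8972


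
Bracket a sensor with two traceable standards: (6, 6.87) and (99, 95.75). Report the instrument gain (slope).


slope = (y2 - y1) / (x2 - x1)
= (95.75 - 6.87) / (99 - 6)
= 88.8800 / 93
= 0.9557

0.9557


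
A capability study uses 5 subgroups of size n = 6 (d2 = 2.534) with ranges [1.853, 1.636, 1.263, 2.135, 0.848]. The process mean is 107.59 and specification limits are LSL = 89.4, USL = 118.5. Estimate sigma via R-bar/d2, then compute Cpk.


R_bar = (1.853 + 1.636 + 1.263 + 2.135 + 0.848) / 5 = 1.547
sigma = R_bar / d2 = 1.547 / 2.534 = 0.61049724
Cp = (USL - LSL)/(6*sigma) = (118.5 - 89.4)/(6*0.61049724) = 7.9443
Cpu = (118.5 - 107.59)/(3*0.61049724) = 5.9569
Cpl = (107.59 - 89.4)/(3*0.61049724) = 9.9318
Cpk = min(Cpu, Cpl) = 5.9569

5.9569


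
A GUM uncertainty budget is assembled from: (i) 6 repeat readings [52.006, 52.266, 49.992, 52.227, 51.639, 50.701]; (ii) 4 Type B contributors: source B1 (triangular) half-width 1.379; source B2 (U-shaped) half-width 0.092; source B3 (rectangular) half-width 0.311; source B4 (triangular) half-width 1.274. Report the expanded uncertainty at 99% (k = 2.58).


mean = (52.006 + 52.266 + 49.992 + 52.227 + 51.639 + 50.701) / 6 = 51.47183333
s = sqrt(sum((x - mean)^2)/(n-1)) = 0.92718357
u_A = s / sqrt(n) = 0.92718357 / sqrt(6) = 0.37852111
u_B1 = 1.379 / sqrt(6) = 0.56297439
u_B2 = 0.092 / sqrt(2) = 0.065053824
u_B3 = 0.311 / sqrt(3) = 0.17955593
u_B4 = 1.274 / sqrt(6) = 0.52010832
uc = sqrt(0.37852111^2 + 0.56297439^2 + 0.065053824^2 + 0.17955593^2 + 0.52010832^2) = 0.87590147
U = k * uc = 2.58 * 0.87590147
U = 2.2598

2.2598


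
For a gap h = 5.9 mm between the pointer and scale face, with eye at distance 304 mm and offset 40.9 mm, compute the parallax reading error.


error = h * offset / d
= 5.9 * 40.9 / 304
= 0.7938

0.7938


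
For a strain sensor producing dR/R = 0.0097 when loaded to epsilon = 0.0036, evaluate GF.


GF = (dR/R) / epsilon
= 0.0097 / 0.0036
= 2.6944

2.6944


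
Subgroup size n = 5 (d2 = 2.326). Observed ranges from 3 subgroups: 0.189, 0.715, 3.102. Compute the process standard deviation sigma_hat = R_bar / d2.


R_bar = (0.189 + 0.715 + 3.102) / 3
R_bar = 4.006 / 3 = 1.3353333
sigma_hat = R_bar / d2 = 1.3353333 / 2.326 = 0.5741

0.5741


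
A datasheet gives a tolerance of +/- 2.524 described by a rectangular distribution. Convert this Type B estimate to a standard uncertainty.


u_B = half_width / sqrt(3)
u_B = 2.524 / 1.7320508
u_B = 1.4572

1.4572


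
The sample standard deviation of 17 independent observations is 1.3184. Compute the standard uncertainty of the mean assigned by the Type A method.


u_A = s / sqrt(n)
u_A = 1.3184 / sqrt(17)
u_A = 1.3184 / 4.1231056
u_A = 0.3198

0.3198


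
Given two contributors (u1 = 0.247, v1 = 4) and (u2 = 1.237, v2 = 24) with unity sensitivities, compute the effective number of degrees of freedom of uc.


uc = sqrt(u1^2 + u2^2) = sqrt(0.247^2 + 1.237^2) = 1.261419
v_eff = uc^4 / (u1^4/v1 + u2^4/v2)
= 1.261419^4 / (0.247^4/4 + 1.237^4/24)
= 2.5318471 / 0.098489573
v_eff = 25.7068

25.7068


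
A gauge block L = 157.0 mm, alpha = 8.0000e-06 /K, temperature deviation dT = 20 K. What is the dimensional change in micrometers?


dL = L * alpha * dT
= 157.0 * 8.0000e-06 * 20
= 0.0251200 mm
dL_um = 0.0251200 * 1000 = 25.1200 um

25.1200


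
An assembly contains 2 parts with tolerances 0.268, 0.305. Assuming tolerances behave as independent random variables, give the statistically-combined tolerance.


RSS = sqrt(0.268^2 + 0.305^2)
= sqrt(0.164849)
= 0.4060

0.4060


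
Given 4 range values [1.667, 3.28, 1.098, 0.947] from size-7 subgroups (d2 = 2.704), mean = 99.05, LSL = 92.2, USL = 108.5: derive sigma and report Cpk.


R_bar = (1.667 + 3.28 + 1.098 + 0.947) / 4 = 1.748
sigma = R_bar / d2 = 1.748 / 2.704 = 0.6464497
Cp = (USL - LSL)/(6*sigma) = (108.5 - 92.2)/(6*0.6464497) = 4.2024
Cpu = (108.5 - 99.05)/(3*0.6464497) = 4.8728
Cpl = (99.05 - 92.2)/(3*0.6464497) = 3.5321
Cpk = min(Cpu, Cpl) = 3.5321

3.5321


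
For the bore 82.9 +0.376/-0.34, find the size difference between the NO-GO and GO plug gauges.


GO = nominal - lower_tol (smallest hole = maximum material condition)
GO = 82.9 - 0.34 = 82.56
NO-GO = nominal + upper_tol (largest hole = least material condition)
NO-GO = 82.9 + 0.376 = 83.276
spread = NO-GO - GO = 83.276 - 82.56 = 0.7160

0.7160


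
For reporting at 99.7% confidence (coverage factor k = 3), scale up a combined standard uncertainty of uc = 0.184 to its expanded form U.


U = k * uc
U = 3 * 0.184
U = 0.5520

0.5520


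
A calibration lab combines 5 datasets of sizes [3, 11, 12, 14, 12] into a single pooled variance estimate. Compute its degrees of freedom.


nu = sum_i (n_i - 1)
nu = ((3 - 1) + (11 - 1) + (12 - 1) + (14 - 1) + (12 - 1))
nu = 2 + 10 + 11 + 13 + 11
nu = 47

47


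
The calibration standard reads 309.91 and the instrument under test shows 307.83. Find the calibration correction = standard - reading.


Correction = standard - reading
= 309.91 - 307.83
= 2.0800

2.0800


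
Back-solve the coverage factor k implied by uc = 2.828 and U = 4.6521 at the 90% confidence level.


k = U / uc
k = 4.6521 / 2.828
k = 1.645

1.645


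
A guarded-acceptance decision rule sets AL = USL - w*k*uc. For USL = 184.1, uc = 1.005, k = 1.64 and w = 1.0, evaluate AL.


U = k * uc = 1.64 * 1.005 = 1.6482
guard band g = w * U = 1.0 * 1.6482 = 1.6482
AL = USL - g = 184.1 - 1.6482
AL = 182.4518

182.4518


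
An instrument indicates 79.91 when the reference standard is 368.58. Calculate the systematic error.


Systematic error = measured - true
= 79.91 - 368.58
= -288.6700

-288.6700


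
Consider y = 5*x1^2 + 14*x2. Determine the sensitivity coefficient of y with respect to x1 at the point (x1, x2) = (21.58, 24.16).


y = 5*x1^2 + 14*x2
dy/dx1 = 2*5*x1
Evaluate at x1 = 21.58: c1 = 10 * 21.58
c1 = 215.8000

215.8000


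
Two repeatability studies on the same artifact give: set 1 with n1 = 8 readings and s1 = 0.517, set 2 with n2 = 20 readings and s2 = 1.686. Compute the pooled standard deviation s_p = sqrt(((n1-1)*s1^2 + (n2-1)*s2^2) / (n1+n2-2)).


s_p = sqrt(((n1-1)*s1^2 + (n2-1)*s2^2) / (n1+n2-2))
numerator = (8-1)*0.517^2 + (20-1)*1.686^2 = 1.871023 + 54.009324 = 55.880347
denominator = 8 + 20 - 2 = 26
s_p^2 = 55.880347 / 26 = 2.1492441
s_p = sqrt(2.1492441) = 1.4660

1.4660


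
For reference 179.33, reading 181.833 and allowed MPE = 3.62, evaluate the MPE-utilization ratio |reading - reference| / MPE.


e = indication - reference = 181.833 - 179.33 = 2.5030
|e| = 2.5030
ratio = |e| / MPE = 2.5030 / 3.62
ratio = 0.6914

0.6914


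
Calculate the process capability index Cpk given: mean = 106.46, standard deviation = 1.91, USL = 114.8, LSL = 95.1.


Cpu = (USL - mean) / (3*sigma) = (114.8 - 106.46) / (3*1.91) = 1.4555
Cpl = (mean - LSL) / (3*sigma) = (106.46 - 95.1) / (3*1.91) = 1.9825
Cpk = min(Cpu, Cpl) = 1.4555

1.4555


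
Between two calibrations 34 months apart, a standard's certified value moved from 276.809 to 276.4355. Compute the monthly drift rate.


rate = (v2 - v1) / months
= (276.4355 - 276.809) / 34
= -0.3735 / 34
= -0.0110

-0.0110


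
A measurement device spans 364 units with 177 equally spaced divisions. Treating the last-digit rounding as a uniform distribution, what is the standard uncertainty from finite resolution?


resolution = range / divisions
resolution = 364 / 177 = 2.0564972
u_res = resolution / (2*sqrt(3))
u_res = 2.0564972 / 3.4641016
u_res = 0.5937

0.5937


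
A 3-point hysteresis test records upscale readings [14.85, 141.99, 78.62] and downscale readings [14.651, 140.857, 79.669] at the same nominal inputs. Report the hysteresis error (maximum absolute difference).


|14.85 - 14.651| = 0.1990
|141.99 - 140.857| = 1.1330
|78.62 - 79.669| = 1.0490
hysteresis = max(diffs) = 1.1330

1.1330


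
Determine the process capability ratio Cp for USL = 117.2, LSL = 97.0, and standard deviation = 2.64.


Cp = (USL - LSL) / (6 * sigma)
= (117.2 - 97.0) / (6 * 2.64)
= 20.2000 / 15.8400
= 1.2753

1.2753


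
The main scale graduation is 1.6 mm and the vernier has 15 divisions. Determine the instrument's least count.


LC = MSD / n_div
= 1.6 / 15
= 0.1067

0.1067


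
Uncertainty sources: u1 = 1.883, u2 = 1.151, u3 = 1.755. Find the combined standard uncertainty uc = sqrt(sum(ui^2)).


uc = sqrt(1.883^2 + 1.151^2 + 1.755^2)
uc = sqrt(7.950515)
uc = 2.8197

2.8197


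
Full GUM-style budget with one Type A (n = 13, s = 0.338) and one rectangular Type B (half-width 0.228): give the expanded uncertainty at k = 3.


u_A = s / sqrt(n) = 0.338 / sqrt(13) = 0.093744333
u_B = half_width / sqrt(3) = 0.228 / sqrt(3) = 0.13163586
uc = sqrt(u_A^2 + u_B^2) = sqrt(0.093744333^2 + 0.13163586^2) = 0.16160445
U = k * uc = 3 * 0.16160445
U = 0.4848

0.4848


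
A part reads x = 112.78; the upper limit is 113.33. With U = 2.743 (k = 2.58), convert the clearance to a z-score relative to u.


u = U / k = 2.743 / 2.58 = 1.0631783
margin = |USL - x| = |113.33 - 112.78| = 0.55
z = margin / u = 0.55 / 1.0631783
z = 0.5173

0.5173


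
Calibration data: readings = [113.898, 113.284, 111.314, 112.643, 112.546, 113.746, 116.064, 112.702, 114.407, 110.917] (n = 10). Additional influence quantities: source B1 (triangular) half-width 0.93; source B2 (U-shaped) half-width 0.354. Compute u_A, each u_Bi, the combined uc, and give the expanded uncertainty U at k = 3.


mean = (113.898 + 113.284 + 111.314 + 112.643 + 112.546 + 113.746 + 116.064 + 112.702 + 114.407 + 110.917) / 10 = 113.1521
s = sqrt(sum((x - mean)^2)/(n-1)) = 1.4975473
u_A = s / sqrt(n) = 1.4975473 / sqrt(10) = 0.47356604
u_B1 = 0.93 / sqrt(6) = 0.37967091
u_B2 = 0.354 / sqrt(2) = 0.2503158
uc = sqrt(0.47356604^2 + 0.37967091^2 + 0.2503158^2) = 0.65656134
U = k * uc = 3 * 0.65656134
U = 1.9697

1.9697


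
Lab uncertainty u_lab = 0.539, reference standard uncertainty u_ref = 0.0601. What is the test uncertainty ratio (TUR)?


TUR = u_lab / u_ref
= 0.539 / 0.0601
= 8.9684

8.9684


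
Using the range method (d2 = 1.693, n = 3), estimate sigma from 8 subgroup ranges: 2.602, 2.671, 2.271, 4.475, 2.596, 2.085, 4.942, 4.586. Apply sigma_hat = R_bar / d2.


R_bar = (2.602 + 2.671 + 2.271 + 4.475 + 2.596 + 2.085 + 4.942 + 4.586) / 8
R_bar = 26.228 / 8 = 3.2785
sigma_hat = R_bar / d2 = 3.2785 / 1.693 = 1.9365

1.9365


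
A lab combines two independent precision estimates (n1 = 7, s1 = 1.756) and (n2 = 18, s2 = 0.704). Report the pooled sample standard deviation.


s_p = sqrt(((n1-1)*s1^2 + (n2-1)*s2^2) / (n1+n2-2))
numerator = (7-1)*1.756^2 + (18-1)*0.704^2 = 18.501216 + 8.425472 = 26.926688
denominator = 7 + 18 - 2 = 23
s_p^2 = 26.926688 / 23 = 1.1707256
s_p = sqrt(1.1707256) = 1.0820

1.0820


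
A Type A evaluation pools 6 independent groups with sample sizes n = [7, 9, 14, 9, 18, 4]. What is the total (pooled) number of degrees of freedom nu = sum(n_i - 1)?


nu = sum_i (n_i - 1)
nu = ((7 - 1) + (9 - 1) + (14 - 1) + (9 - 1) + (18 - 1) + (4 - 1))
nu = 6 + 8 + 13 + 8 + 17 + 3
nu = 55

55


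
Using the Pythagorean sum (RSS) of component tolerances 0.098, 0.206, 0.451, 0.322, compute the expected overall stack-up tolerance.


RSS = sqrt(0.098^2 + 0.206^2 + 0.451^2 + 0.322^2)
= sqrt(0.359125)
= 0.5993

0.5993


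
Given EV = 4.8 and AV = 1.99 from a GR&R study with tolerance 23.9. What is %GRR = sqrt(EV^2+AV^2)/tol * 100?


GRR = sqrt(EV^2 + AV^2) = sqrt(4.8^2 + 1.99^2) = 5.196162
%GRR = GRR / tol * 100 = 5.196162 / 23.9 * 100
%GRR = 21.7413

21.7413


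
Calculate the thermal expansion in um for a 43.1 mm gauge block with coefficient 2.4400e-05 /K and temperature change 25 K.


dL = L * alpha * dT
= 43.1 * 2.4400e-05 * 25
= 0.0262910 mm
dL_um = 0.0262910 * 1000 = 26.2910 um

26.2910


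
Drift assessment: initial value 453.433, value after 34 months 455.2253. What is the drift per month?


rate = (v2 - v1) / months
= (455.2253 - 453.433) / 34
= 1.7923 / 34
= 0.0527

0.0527


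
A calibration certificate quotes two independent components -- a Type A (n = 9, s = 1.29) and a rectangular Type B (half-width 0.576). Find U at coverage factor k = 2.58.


u_A = s / sqrt(n) = 1.29 / sqrt(9) = 0.43
u_B = half_width / sqrt(3) = 0.576 / sqrt(3) = 0.33255376
uc = sqrt(u_A^2 + u_B^2) = sqrt(0.43^2 + 0.33255376^2) = 0.54359176
U = k * uc = 2.58 * 0.54359176
U = 1.4025

1.4025


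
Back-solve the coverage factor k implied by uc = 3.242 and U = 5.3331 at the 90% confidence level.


k = U / uc
k = 5.3331 / 3.242
k = 1.645

1.645


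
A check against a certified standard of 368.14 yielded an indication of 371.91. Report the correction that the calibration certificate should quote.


Correction = standard - reading
= 368.14 - 371.91
= -3.7700

-3.7700


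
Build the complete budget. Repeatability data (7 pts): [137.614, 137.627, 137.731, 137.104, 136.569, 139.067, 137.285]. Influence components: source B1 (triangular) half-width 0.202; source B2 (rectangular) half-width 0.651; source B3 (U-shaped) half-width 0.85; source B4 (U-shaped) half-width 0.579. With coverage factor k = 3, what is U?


mean = (137.614 + 137.627 + 137.731 + 137.104 + 136.569 + 139.067 + 137.285) / 7 = 137.571
s = sqrt(sum((x - mean)^2)/(n-1)) = 0.77163139
u_A = s / sqrt(n) = 0.77163139 / sqrt(7) = 0.29164925
u_B1 = 0.202 / sqrt(6) = 0.082466155
u_B2 = 0.651 / sqrt(3) = 0.37585503
u_B3 = 0.85 / sqrt(2) = 0.60104076
u_B4 = 0.579 / sqrt(2) = 0.40941483
uc = sqrt(0.29164925^2 + 0.082466155^2 + 0.37585503^2 + 0.60104076^2 + 0.40941483^2) = 0.87292466
U = k * uc = 3 * 0.87292466
U = 2.6188

2.6188


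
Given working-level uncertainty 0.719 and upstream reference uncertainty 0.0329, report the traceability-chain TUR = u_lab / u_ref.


TUR = u_lab / u_ref
= 0.719 / 0.0329
= 21.8541

21.8541
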